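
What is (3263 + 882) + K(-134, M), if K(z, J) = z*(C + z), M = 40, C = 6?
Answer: 21297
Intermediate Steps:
K(z, J) = z*(6 + z)
(3263 + 882) + K(-134, M) = (3263 + 882) - 134*(6 - 134) = 4145 - 134*(-128) = 4145 + 17152 = 21297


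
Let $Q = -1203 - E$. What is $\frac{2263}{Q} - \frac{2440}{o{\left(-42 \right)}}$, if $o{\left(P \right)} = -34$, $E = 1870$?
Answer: $\frac{3710589}{52241} \approx 71.028$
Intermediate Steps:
$Q = -3073$ ($Q = -1203 - 1870 = -3073$)
$\frac{2263}{Q} - \frac{2440}{o{\left(-42 \right)}} = \frac{2263}{-3073} - \frac{2440}{-34} = 2263 \left(- \frac{1}{3073}\right) - - \frac{1220}{17} = - \frac{2263}{3073} + \frac{1220}{17} = \frac{3710589}{52241}$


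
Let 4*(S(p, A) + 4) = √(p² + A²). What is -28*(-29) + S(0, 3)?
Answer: 3235/4 ≈ 808.75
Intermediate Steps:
S(p, A) = -4 + √(A² + p²)/4 (S(p, A) = -4 + √(p² + A²)/4 = -4 + √(A² + p²)/4)
-28*(-29) + S(0, 3) = -28*(-29) + (-4 + √(3² + 0²)/4) = 812 + (-4 + √(9 + 0)/4) = 812 + (-4 + √9/4) = 812 + (-4 + (¼)*3) = 812 + (-4 + ¾) = 812 - 13/4 = 3235/4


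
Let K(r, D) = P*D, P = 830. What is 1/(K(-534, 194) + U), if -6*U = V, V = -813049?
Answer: 6/1779169 ≈ 3.3724e-6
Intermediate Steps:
K(r, D) = 830*D
U = 813049/6 (U = -⅙*(-813049) = 813049/6 ≈ 1.3551e+5)
1/(K(-534, 194) + U) = 1/(830*194 + 813049/6) = 1/(161020 + 813049/6) = 1/(1779169/6) = 6/1779169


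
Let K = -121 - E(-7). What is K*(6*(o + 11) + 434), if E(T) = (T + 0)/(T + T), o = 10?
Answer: -68040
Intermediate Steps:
E(T) = ½ (E(T) = T/((2*T)) = T*(1/(2*T)) = ½)
K = -243/2 (K = -121 - 1*½ = -121 - ½ = -243/2 ≈ -121.50)
K*(6*(o + 11) + 434) = -243*(6*(10 + 11) + 434)/2 = -243*(6*21 + 434)/2 = -243*(126 + 434)/2 = -243/2*560 = -68040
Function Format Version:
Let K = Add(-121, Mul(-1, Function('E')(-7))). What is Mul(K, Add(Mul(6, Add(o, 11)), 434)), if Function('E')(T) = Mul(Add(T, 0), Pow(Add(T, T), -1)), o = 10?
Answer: -68040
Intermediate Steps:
Function('E')(T) = Rational(1, 2) (Function('E')(T) = Mul(T, Pow(Mul(2, T), -1)) = Mul(T, Mul(Rational(1, 2), Pow(T, -1))) = Rational(1, 2))
K = Rational(-243, 2) (K = Add(-121, Mul(-1, Rational(1, 2))) = Add(-121, Rational(-1, 2)) = Rational(-243, 2) ≈ -121.50)
Mul(K, Add(Mul(6, Add(o, 11)), 434)) = Mul(Rational(-243, 2), Add(Mul(6, Add(10, 11)), 434)) = Mul(Rational(-243, 2), Add(Mul(6, 21), 434)) = Mul(Rational(-243, 2), Add(126, 434)) = Mul(Rational(-243, 2), 560) = -68040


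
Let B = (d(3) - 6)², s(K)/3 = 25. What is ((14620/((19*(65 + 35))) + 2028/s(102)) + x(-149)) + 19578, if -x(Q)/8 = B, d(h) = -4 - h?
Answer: 8673849/475 ≈ 18261.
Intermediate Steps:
s(K) = 75 (s(K) = 3*25 = 75)
B = 169 (B = ((-4 - 1*3) - 6)² = ((-4 - 3) - 6)² = (-7 - 6)² = (-13)² = 169)
x(Q) = -1352 (x(Q) = -8*169 = -1352)
((14620/((19*(65 + 35))) + 2028/s(102)) + x(-149)) + 19578 = ((14620/((19*(65 + 35))) + 2028/75) - 1352) + 19578 = ((14620/((19*100)) + 2028*(1/75)) - 1352) + 19578 = ((14620/1900 + 676/25) - 1352) + 19578 = ((14620*(1/1900) + 676/25) - 1352) + 19578 = ((731/95 + 676/25) - 1352) + 19578 = (16499/475 - 1352) + 19578 = -625701/475 + 19578 = 8673849/475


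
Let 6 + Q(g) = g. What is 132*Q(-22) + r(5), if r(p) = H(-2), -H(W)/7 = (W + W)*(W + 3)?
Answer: -3668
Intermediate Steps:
H(W) = -14*W*(3 + W) (H(W) = -7*(W + W)*(W + 3) = -7*2*W*(3 + W) = -14*W*(3 + W))
r(p) = 28 (r(p) = -14*(-2)*(3 - 2) = -14*(-2)*1 = 28)
Q(g) = -6 + g
132*Q(-22) + r(5) = 132*(-6 - 22) + 28 = 132*(-28) + 28 = -3696 + 28 = -3668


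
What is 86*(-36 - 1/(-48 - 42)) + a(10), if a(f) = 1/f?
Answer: -55709/18 ≈ -3094.9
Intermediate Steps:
a(f) = 1/f
86*(-36 - 1/(-48 - 42)) + a(10) = 86*(-36 - 1/(-48 - 42)) + 1/10 = 86*(-36 - 1/(-90)) + ⅒ = 86*(-36 - 1*(-1/90)) + ⅒ = 86*(-36 + 1/90) + ⅒ = 86*(-3239/90) + ⅒ = -139277/45 + ⅒ = -55709/18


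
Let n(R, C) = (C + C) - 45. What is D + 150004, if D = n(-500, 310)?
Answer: 150579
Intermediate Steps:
n(R, C) = -45 + 2*C (n(R, C) = 2*C - 45 = -45 + 2*C)
D = 575 (D = -45 + 2*310 = -45 + 620 = 575)
D + 150004 = 575 + 150004 = 150579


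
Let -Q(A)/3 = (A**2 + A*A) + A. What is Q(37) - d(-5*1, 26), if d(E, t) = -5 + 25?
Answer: -8345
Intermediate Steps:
d(E, t) = 20
Q(A) = -6*A**2 - 3*A (Q(A) = -3*((A**2 + A*A) + A) = -3*((A**2 + A**2) + A) = -3*(2*A**2 + A) = -3*(A + 2*A**2) = -6*A**2 - 3*A)
Q(37) - d(-5*1, 26) = -3*37*(1 + 2*37) - 1*20 = -3*37*(1 + 74) - 20 = -3*37*75 - 20 = -8325 - 20 = -8345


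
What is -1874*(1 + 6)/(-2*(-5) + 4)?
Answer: -937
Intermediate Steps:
-1874*(1 + 6)/(-2*(-5) + 4) = -13118/(10 + 4) = -13118/14 = -1874*1/2 = -937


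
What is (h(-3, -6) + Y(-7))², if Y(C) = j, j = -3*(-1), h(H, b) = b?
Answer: 9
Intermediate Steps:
j = 3
Y(C) = 3
(h(-3, -6) + Y(-7))² = (-6 + 3)² = (-3)² = 9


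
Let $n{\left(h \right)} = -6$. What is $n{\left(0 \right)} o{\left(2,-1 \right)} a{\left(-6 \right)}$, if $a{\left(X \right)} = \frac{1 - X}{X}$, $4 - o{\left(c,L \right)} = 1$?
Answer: $21$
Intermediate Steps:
$o{\left(c,L \right)} = 3$ ($o{\left(c,L \right)} = 4 - 1 = 3$)
$a{\left(X \right)} = \frac{1 - X}{X}$
$n{\left(0 \right)} o{\left(2,-1 \right)} a{\left(-6 \right)} = \left(-6\right) 3 \frac{1 - -6}{-6} = - 18 \left(- \frac{1 + 6}{6}\right) = - 18 \left(\left(- \frac{1}{6}\right) 7\right) = \left(-18\right) \left(- \frac{7}{6}\right) = 21$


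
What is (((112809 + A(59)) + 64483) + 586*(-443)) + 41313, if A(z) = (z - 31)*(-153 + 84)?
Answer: -42925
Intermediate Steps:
A(z) = 2139 - 69*z (A(z) = (-31 + z)*(-69) = 2139 - 69*z)
(((112809 + A(59)) + 64483) + 586*(-443)) + 41313 = (((112809 + (2139 - 69*59)) + 64483) + 586*(-443)) + 41313 = (((112809 + (2139 - 4071)) + 64483) - 259598) + 41313 = (((112809 - 1932) + 64483) - 259598) + 41313 = ((110877 + 64483) - 259598) + 41313 = (175360 - 259598) + 41313 = -84238 + 41313 = -42925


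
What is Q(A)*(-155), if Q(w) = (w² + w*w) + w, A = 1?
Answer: -465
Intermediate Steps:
Q(w) = w + 2*w² (Q(w) = (w² + w²) + w = 2*w² + w = w + 2*w²)
Q(A)*(-155) = (1*(1 + 2*1))*(-155) = (1*(1 + 2))*(-155) = (1*3)*(-155) = 3*(-155) = -465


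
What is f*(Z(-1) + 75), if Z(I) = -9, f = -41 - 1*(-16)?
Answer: -1650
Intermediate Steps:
f = -25 (f = -41 + 16 = -25)
f*(Z(-1) + 75) = -25*(-9 + 75) = -25*66 = -1650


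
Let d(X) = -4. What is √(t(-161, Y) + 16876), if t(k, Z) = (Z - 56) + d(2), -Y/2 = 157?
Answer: √16502 ≈ 128.46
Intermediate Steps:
Y = -314 (Y = -2*157 = -314)
t(k, Z) = -60 + Z (t(k, Z) = (Z - 56) - 4 = (-56 + Z) - 4 = -60 + Z)
√(t(-161, Y) + 16876) = √((-60 - 314) + 16876) = √(-374 + 16876) = √16502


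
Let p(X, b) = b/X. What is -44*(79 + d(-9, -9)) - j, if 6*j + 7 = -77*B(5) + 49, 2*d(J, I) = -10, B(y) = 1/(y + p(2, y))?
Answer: -146758/45 ≈ -3261.3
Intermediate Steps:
B(y) = 2/(3*y) (B(y) = 1/(y + y/2) = 1/(3*y/2) = 2/(3*y))
d(J, I) = -5 (d(J, I) = (½)*(-10) = -5)
j = 238/45 (j = -7/6 + (-154/(3*5) + 49)/6 = -7/6 + (-77*2/15 + 49)/6 = -7/6 + (-154/15 + 49)/6 = -7/6 + (⅙)*(581/15) = -7/6 + 581/90 = 238/45 ≈ 5.2889)
-44*(79 + d(-9, -9)) - j = -44*(79 - 5) - 1*238/45 = -44*74 - 238/45 = -3256 - 238/45 = -146758/45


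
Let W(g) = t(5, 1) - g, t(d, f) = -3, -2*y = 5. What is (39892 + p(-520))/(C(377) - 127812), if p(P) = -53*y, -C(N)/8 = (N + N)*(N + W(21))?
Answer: -80049/4514216 ≈ -0.017733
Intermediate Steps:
y = -5/2 (y = -½*5 = -5/2 ≈ -2.5000)
W(g) = -3 - g
C(N) = -16*N*(-24 + N) (C(N) = -8*(N + N)*(N + (-3 - 1*21)) = -8*2*N*(N + (-3 - 21)) = -8*2*N*(N - 24) = -8*2*N*(-24 + N) = -16*N*(-24 + N))
p(P) = 265/2 (p(P) = -53*(-5/2) = 265/2)
(39892 + p(-520))/(C(377) - 127812) = (39892 + 265/2)/(16*377*(24 - 1*377) - 127812) = 80049/(2*(16*377*(24 - 377) - 127812)) = 80049/(2*(16*377*(-353) - 127812)) = 80049/(2*(-2129296 - 127812)) = (80049/2)/(-2257108) = (80049/2)*(-1/2257108) = -80049/4514216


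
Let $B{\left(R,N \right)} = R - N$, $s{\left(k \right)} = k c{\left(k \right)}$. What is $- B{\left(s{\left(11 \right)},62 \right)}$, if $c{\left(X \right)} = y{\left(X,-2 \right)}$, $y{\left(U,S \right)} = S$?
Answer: $84$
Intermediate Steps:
$c{\left(X \right)} = -2$
$s{\left(k \right)} = - 2 k$ ($s{\left(k \right)} = k \left(-2\right) = - 2 k$)
$- B{\left(s{\left(11 \right)},62 \right)} = - (\left(-2\right) 11 - 62) = - (-22 - 62) = \left(-1\right) \left(-84\right) = 84$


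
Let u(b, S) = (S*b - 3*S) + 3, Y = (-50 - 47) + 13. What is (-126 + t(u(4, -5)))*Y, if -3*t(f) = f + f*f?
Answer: 10640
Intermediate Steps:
Y = -84 (Y = -97 + 13 = -84)
u(b, S) = 3 - 3*S + S*b (u(b, S) = (-3*S + S*b) + 3 = 3 - 3*S + S*b)
t(f) = -f/3 - f**2/3 (t(f) = -(f + f*f)/3 = -(f + f**2)/3 = -f/3 - f**2/3)
(-126 + t(u(4, -5)))*Y = (-126 - (3 - 3*(-5) - 5*4)*(1 + (3 - 3*(-5) - 5*4))/3)*(-84) = (-126 - (3 + 15 - 20)*(1 + (3 + 15 - 20))/3)*(-84) = (-126 - 1/3*(-2)*(1 - 2))*(-84) = (-126 - 1/3*(-2)*(-1))*(-84) = (-126 - 2/3)*(-84) = -380/3*(-84) = 10640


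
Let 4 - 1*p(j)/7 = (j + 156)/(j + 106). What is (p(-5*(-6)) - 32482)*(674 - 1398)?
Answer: 399561663/17 ≈ 2.3504e+7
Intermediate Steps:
p(j) = 28 - 7*(156 + j)/(106 + j) (p(j) = 28 - 7*(j + 156)/(j + 106) = 28 - 7*(156 + j)/(106 + j))
(p(-5*(-6)) - 32482)*(674 - 1398) = (7*(268 + 3*(-5*(-6)))/(106 - 5*(-6)) - 32482)*(674 - 1398) = (7*(268 + 3*30)/(106 + 30) - 32482)*(-724) = (7*(268 + 90)/136 - 32482)*(-724) = (7*(1/136)*358 - 32482)*(-724) = (1253/68 - 32482)*(-724) = -2207523/68*(-724) = 399561663/17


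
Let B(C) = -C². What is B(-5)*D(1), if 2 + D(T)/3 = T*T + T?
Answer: 0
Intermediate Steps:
D(T) = -6 + 3*T + 3*T² (D(T) = -6 + 3*(T*T + T) = -6 + 3*(T² + T) = -6 + 3*(T + T²) = -6 + (3*T + 3*T²) = -6 + 3*T + 3*T²)
B(-5)*D(1) = (-1*(-5)²)*(-6 + 3*1 + 3*1²) = (-1*25)*(-6 + 3 + 3*1) = -25*(-6 + 3 + 3) = -25*0 = 0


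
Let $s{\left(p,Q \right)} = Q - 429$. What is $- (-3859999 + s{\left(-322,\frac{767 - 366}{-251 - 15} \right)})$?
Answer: $\frac{1026874249}{266} \approx 3.8604 \cdot 10^{6}$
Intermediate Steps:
$s{\left(p,Q \right)} = -429 + Q$
$- (-3859999 + s{\left(-322,\frac{767 - 366}{-251 - 15} \right)}) = - (-3859999 - \left(429 - \frac{767 - 366}{-251 - 15}\right)) = - (-3859999 - \left(429 - \frac{401}{-266}\right)) = - (-3859999 + \left(-429 + 401 \left(- \frac{1}{266}\right)\right)) = - (-3859999 - \frac{114515}{266}) = \left(-1\right) \left(- \frac{1026874249}{266}\right) = \frac{1026874249}{266}$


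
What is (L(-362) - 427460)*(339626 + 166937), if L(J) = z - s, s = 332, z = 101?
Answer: -216652436033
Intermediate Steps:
L(J) = -231 (L(J) = 101 - 1*332 = 101 - 332 = -231)
(L(-362) - 427460)*(339626 + 166937) = (-231 - 427460)*(339626 + 166937) = -427691*506563 = -216652436033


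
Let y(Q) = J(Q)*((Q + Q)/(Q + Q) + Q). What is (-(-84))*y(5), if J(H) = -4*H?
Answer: -10080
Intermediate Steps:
y(Q) = -4*Q*(1 + Q) (y(Q) = (-4*Q)*((Q + Q)/(Q + Q) + Q) = (-4*Q)*((2*Q)/((2*Q)) + Q) = (-4*Q)*((2*Q)*(1/(2*Q)) + Q) = (-4*Q)*(1 + Q) = -4*Q*(1 + Q))
(-(-84))*y(5) = (-(-84))*(-4*5*(1 + 5)) = (-28*(-3))*(-4*5*6) = 84*(-120) = -10080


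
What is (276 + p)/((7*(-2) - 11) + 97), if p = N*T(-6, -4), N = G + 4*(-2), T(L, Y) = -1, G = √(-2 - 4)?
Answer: 71/18 - I*√6/72 ≈ 3.9444 - 0.034021*I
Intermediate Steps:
G = I*√6 (G = √(-6) = I*√6 ≈ 2.4495*I)
N = -8 + I*√6 (N = I*√6 + 4*(-2) = I*√6 - 8 = -8 + I*√6 ≈ -8.0 + 2.4495*I)
p = 8 - I*√6 (p = (-8 + I*√6)*(-1) = 8 - I*√6 ≈ 8.0 - 2.4495*I)
(276 + p)/((7*(-2) - 11) + 97) = (276 + (8 - I*√6))/((7*(-2) - 11) + 97) = (284 - I*√6)/((-14 - 11) + 97) = (284 - I*√6)/(-25 + 97) = (284 - I*√6)/72 = (284 - I*√6)*(1/72) = 71/18 - I*√6/72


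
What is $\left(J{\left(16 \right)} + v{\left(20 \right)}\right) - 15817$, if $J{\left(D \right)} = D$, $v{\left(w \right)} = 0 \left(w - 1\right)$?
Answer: $-15801$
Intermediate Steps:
$v{\left(w \right)} = 0$ ($v{\left(w \right)} = 0 \left(-1 + w\right) = 0$)
$\left(J{\left(16 \right)} + v{\left(20 \right)}\right) - 15817 = \left(16 + 0\right) - 15817 = 16 - 15817 = -15801$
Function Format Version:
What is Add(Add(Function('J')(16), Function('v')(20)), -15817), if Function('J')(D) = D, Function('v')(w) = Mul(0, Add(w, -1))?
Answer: -15801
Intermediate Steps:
Function('v')(w) = 0 (Function('v')(w) = Mul(0, Add(-1, w)) = 0)
Add(Add(Function('J')(16), Function('v')(20)), -15817) = Add(Add(16, 0), -15817) = Add(16, -15817) = -15801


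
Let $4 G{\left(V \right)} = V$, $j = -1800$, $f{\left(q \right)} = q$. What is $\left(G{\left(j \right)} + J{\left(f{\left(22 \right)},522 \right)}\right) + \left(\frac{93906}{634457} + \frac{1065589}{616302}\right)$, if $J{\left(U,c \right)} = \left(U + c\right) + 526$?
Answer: $\frac{243164558024465}{391017118014} \approx 621.88$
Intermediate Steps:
$J{\left(U,c \right)} = 526 + U + c$
$G{\left(V \right)} = \frac{V}{4}$
$\left(G{\left(j \right)} + J{\left(f{\left(22 \right)},522 \right)}\right) + \left(\frac{93906}{634457} + \frac{1065589}{616302}\right) = \left(\frac{1}{4} \left(-1800\right) + \left(526 + 22 + 522\right)\right) + \left(\frac{93906}{634457} + \frac{1065589}{616302}\right) = \left(-450 + 1070\right) + \left(93906 \cdot \frac{1}{634457} + 1065589 \cdot \frac{1}{616302}\right) = 620 + \left(\frac{93906}{634457} + \frac{1065589}{616302}\right) = 620 + \frac{733944855785}{391017118014} = \frac{243164558024465}{391017118014}$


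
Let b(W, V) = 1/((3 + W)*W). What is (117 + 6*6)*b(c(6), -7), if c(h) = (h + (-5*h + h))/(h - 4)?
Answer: 17/6 ≈ 2.8333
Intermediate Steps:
c(h) = -3*h/(-4 + h) (c(h) = (h - 4*h)/(-4 + h) = (-3*h)/(-4 + h) = -3*h/(-4 + h))
b(W, V) = 1/(W*(3 + W))
(117 + 6*6)*b(c(6), -7) = (117 + 6*6)*(1/(((-3*6/(-4 + 6)))*(3 - 3*6/(-4 + 6)))) = (117 + 36)*(1/(((-3*6/2))*(3 - 3*6/2))) = 153*(1/(((-3*6*½))*(3 - 3*6*½))) = 153*(1/((-9)*(3 - 9))) = 153*(-⅑/(-6)) = 153*(-⅑*(-⅙)) = 153*(1/54) = 17/6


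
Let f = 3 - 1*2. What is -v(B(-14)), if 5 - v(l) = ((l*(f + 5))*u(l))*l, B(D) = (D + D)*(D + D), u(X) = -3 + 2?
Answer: -3687941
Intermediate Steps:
u(X) = -1
f = 1 (f = 3 - 2 = 1)
B(D) = 4*D² (B(D) = (2*D)*(2*D) = 4*D²)
v(l) = 5 + 6*l² (v(l) = 5 - (l*(1 + 5))*(-1)*l = 5 - (l*6)*(-1)*l = 5 - (6*l)*(-1)*l = 5 - (-6*l)*l = 5 - (-6)*l² = 5 + 6*l²)
-v(B(-14)) = -(5 + 6*(4*(-14)²)²) = -(5 + 6*(4*196)²) = -(5 + 6*784²) = -(5 + 6*614656) = -(5 + 3687936) = -1*3687941 = -3687941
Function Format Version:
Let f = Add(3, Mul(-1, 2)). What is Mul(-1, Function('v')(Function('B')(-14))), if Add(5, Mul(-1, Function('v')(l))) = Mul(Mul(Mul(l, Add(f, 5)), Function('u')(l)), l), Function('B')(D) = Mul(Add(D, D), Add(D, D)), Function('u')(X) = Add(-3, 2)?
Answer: -3687941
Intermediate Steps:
Function('u')(X) = -1
f = 1 (f = Add(3, -2) = 1)
Function('B')(D) = Mul(4, Pow(D, 2)) (Function('B')(D) = Mul(Mul(2, D), Mul(2, D)) = Mul(4, Pow(D, 2)))
Function('v')(l) = Add(5, Mul(6, Pow(l, 2))) (Function('v')(l) = Add(5, Mul(-1, Mul(Mul(Mul(l, Add(1, 5)), -1), l))) = Add(5, Mul(-1, Mul(Mul(Mul(l, 6), -1), l))) = Add(5, Mul(-1, Mul(Mul(Mul(6, l), -1), l))) = Add(5, Mul(-1, Mul(Mul(-6, l), l))) = Add(5, Mul(-1, Mul(-6, Pow(l, 2)))) = Add(5, Mul(6, Pow(l, 2))))
Mul(-1, Function('v')(Function('B')(-14))) = Mul(-1, Add(5, Mul(6, Pow(Mul(4, Pow(-14, 2)), 2)))) = Mul(-1, Add(5, Mul(6, Pow(Mul(4, 196), 2)))) = Mul(-1, Add(5, Mul(6, Pow(784, 2)))) = Mul(-1, Add(5, Mul(6, 614656))) = Mul(-1, Add(5, 3687936)) = Mul(-1, 3687941) = -3687941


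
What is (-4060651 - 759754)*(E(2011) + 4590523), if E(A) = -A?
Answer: -22118486187360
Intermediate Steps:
(-4060651 - 759754)*(E(2011) + 4590523) = (-4060651 - 759754)*(-1*2011 + 4590523) = -4820405*(-2011 + 4590523) = -4820405*4588512 = -22118486187360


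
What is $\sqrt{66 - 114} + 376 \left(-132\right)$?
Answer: $-49632 + 4 i \sqrt{3} \approx -49632.0 + 6.9282 i$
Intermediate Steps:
$\sqrt{66 - 114} + 376 \left(-132\right) = \sqrt{-48} - 49632 = 4 i \sqrt{3} - 49632 = -49632 + 4 i \sqrt{3}$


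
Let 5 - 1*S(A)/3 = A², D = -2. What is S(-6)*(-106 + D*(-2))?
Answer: 9486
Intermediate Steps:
S(A) = 15 - 3*A²
S(-6)*(-106 + D*(-2)) = (15 - 3*(-6)²)*(-106 - 2*(-2)) = (15 - 3*36)*(-106 + 4) = (15 - 108)*(-102) = -93*(-102) = 9486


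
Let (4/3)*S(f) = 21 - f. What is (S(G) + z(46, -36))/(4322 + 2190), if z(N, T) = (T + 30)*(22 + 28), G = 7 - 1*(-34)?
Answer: -315/6512 ≈ -0.048372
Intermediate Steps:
G = 41 (G = 7 + 34 = 41)
S(f) = 63/4 - 3*f/4 (S(f) = 3*(21 - f)/4 = 63/4 - 3*f/4)
z(N, T) = 1500 + 50*T (z(N, T) = (30 + T)*50 = 1500 + 50*T)
(S(G) + z(46, -36))/(4322 + 2190) = ((63/4 - 3/4*41) + (1500 + 50*(-36)))/(4322 + 2190) = ((63/4 - 123/4) + (1500 - 1800))/6512 = (-15 - 300)*(1/6512) = -315*1/6512 = -315/6512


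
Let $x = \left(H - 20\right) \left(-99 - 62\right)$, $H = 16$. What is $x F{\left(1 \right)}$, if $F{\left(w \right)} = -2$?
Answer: $-1288$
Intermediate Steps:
$x = 644$ ($x = \left(16 - 20\right) \left(-99 - 62\right) = \left(-4\right) \left(-161\right) = 644$)
$x F{\left(1 \right)} = 644 \left(-2\right) = -1288$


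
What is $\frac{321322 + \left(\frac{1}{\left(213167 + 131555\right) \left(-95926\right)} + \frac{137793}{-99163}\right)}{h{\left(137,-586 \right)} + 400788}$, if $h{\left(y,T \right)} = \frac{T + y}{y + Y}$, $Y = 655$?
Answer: $\frac{208621357374853934920134}{260216169120830666047423} \approx 0.80172$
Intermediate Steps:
$h{\left(y,T \right)} = \frac{T + y}{655 + y}$ ($h{\left(y,T \right)} = \frac{T + y}{y + 655} = \frac{T + y}{655 + y}$)
$\frac{321322 + \left(\frac{1}{\left(213167 + 131555\right) \left(-95926\right)} + \frac{137793}{-99163}\right)}{h{\left(137,-586 \right)} + 400788} = \frac{321322 + \left(\frac{1}{\left(213167 + 131555\right) \left(-95926\right)} + \frac{137793}{-99163}\right)}{\frac{-586 + 137}{655 + 137} + 400788} = \frac{321322 + \left(\frac{1}{344722} \left(- \frac{1}{95926}\right) + 137793 \left(- \frac{1}{99163}\right)\right)}{\frac{1}{792} \left(-449\right) + 400788} = \frac{321322 + \left(\frac{1}{344722} \left(- \frac{1}{95926}\right) - \frac{137793}{99163}\right)}{\frac{1}{792} \left(-449\right) + 400788} = \frac{321322 - \frac{4556511719902759}{3279102506447236}}{- \frac{449}{792} + 400788} = \frac{321322 - \frac{4556511719902759}{3279102506447236}}{\frac{317423647}{792}} = \frac{1053643219064918863233}{3279102506447236} \cdot \frac{792}{317423647} = \frac{208621357374853934920134}{260216169120830666047423}$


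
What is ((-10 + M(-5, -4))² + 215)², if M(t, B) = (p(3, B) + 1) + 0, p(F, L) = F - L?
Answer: 47961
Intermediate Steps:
M(t, B) = 4 - B (M(t, B) = ((3 - B) + 1) + 0 = (4 - B) + 0 = 4 - B)
((-10 + M(-5, -4))² + 215)² = ((-10 + (4 - 1*(-4)))² + 215)² = ((-10 + (4 + 4))² + 215)² = ((-10 + 8)² + 215)² = ((-2)² + 215)² = (4 + 215)² = 219² = 47961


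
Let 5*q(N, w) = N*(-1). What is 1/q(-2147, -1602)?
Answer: 5/2147 ≈ 0.0023288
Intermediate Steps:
q(N, w) = -N/5 (q(N, w) = (N*(-1))/5 = (-N)/5 = -N/5)
1/q(-2147, -1602) = 1/(-⅕*(-2147)) = 1/(2147/5) = 5/2147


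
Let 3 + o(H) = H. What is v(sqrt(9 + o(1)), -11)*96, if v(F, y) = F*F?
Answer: 672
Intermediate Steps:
o(H) = -3 + H
v(F, y) = F**2
v(sqrt(9 + o(1)), -11)*96 = (sqrt(9 + (-3 + 1)))**2*96 = (sqrt(9 - 2))**2*96 = (sqrt(7))**2*96 = 7*96 = 672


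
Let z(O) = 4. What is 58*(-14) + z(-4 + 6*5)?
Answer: -808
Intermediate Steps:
58*(-14) + z(-4 + 6*5) = 58*(-14) + 4 = -812 + 4 = -808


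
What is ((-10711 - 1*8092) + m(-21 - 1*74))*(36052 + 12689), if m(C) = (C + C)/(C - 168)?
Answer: -241024196259/263 ≈ -9.1644e+8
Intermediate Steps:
m(C) = 2*C/(-168 + C) (m(C) = (2*C)/(-168 + C) = 2*C/(-168 + C))
((-10711 - 1*8092) + m(-21 - 1*74))*(36052 + 12689) = ((-10711 - 1*8092) + 2*(-21 - 1*74)/(-168 + (-21 - 1*74)))*(36052 + 12689) = ((-10711 - 8092) + 2*(-21 - 74)/(-168 + (-21 - 74)))*48741 = (-18803 + 2*(-95)/(-168 - 95))*48741 = (-18803 + 2*(-95)/(-263))*48741 = (-18803 + 2*(-95)*(-1/263))*48741 = (-18803 + 190/263)*48741 = -4944999/263*48741 = -241024196259/263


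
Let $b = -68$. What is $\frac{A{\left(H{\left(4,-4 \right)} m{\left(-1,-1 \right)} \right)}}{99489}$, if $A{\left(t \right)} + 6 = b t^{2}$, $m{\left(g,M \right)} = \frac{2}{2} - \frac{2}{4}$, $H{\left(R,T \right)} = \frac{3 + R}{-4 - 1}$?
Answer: $- \frac{983}{2487225} \approx -0.00039522$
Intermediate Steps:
$H{\left(R,T \right)} = - \frac{3}{5} - \frac{R}{5}$ ($H{\left(R,T \right)} = \frac{3 + R}{-5} = \left(3 + R\right) \left(- \frac{1}{5}\right) = - \frac{3}{5} - \frac{R}{5}$)
$m{\left(g,M \right)} = \frac{1}{2}$ ($m{\left(g,M \right)} = 2 \cdot \frac{1}{2} - \frac{1}{2} = 1 - \frac{1}{2} = \frac{1}{2}$)
$A{\left(t \right)} = -6 - 68 t^{2}$
$\frac{A{\left(H{\left(4,-4 \right)} m{\left(-1,-1 \right)} \right)}}{99489} = \frac{-6 - 68 \left(\left(- \frac{3}{5} - \frac{4}{5}\right) \frac{1}{2}\right)^{2}}{99489} = \left(-6 - 68 \left(\left(- \frac{3}{5} - \frac{4}{5}\right) \frac{1}{2}\right)^{2}\right) \frac{1}{99489} = \left(-6 - 68 \left(\left(- \frac{7}{5}\right) \frac{1}{2}\right)^{2}\right) \frac{1}{99489} = \left(-6 - 68 \left(- \frac{7}{10}\right)^{2}\right) \frac{1}{99489} = \left(-6 - \frac{833}{25}\right) \frac{1}{99489} = \left(- \frac{983}{25}\right) \frac{1}{99489} = - \frac{983}{2487225}$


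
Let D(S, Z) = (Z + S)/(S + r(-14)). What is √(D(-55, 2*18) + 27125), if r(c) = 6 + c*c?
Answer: 2*√2990517/21 ≈ 164.70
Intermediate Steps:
r(c) = 6 + c²
D(S, Z) = (S + Z)/(202 + S) (D(S, Z) = (Z + S)/(S + (6 + (-14)²)) = (S + Z)/(S + (6 + 196)) = (S + Z)/(S + 202) = (S + Z)/(202 + S))
√(D(-55, 2*18) + 27125) = √((-55 + 2*18)/(202 - 55) + 27125) = √((-55 + 36)/147 + 27125) = √((1/147)*(-19) + 27125) = √(-19/147 + 27125) = √(3987356/147) = 2*√2990517/21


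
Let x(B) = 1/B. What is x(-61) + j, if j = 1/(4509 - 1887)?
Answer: -2561/159942 ≈ -0.016012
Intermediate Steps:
j = 1/2622 ≈ 0.00038139
x(-61) + j = 1/(-61) + 1/2622 = -1/61 + 1/2622 = -2561/159942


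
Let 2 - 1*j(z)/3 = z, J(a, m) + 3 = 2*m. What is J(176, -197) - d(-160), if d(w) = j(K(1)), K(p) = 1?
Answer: -400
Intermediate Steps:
J(a, m) = -3 + 2*m
j(z) = 6 - 3*z
d(w) = 3 (d(w) = 6 - 3*1 = 6 - 3 = 3)
J(176, -197) - d(-160) = (-3 + 2*(-197)) - 1*3 = (-3 - 394) - 3 = -397 - 3 = -400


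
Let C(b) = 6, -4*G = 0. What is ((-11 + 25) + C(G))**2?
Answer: 400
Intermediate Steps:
G = 0 (G = -1/4*0 = 0)
((-11 + 25) + C(G))**2 = ((-11 + 25) + 6)**2 = (14 + 6)**2 = 20**2 = 400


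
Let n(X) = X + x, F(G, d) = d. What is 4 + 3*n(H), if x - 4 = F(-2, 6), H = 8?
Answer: 58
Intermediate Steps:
x = 10 (x = 4 + 6 = 10)
n(X) = 10 + X (n(X) = X + 10 = 10 + X)
4 + 3*n(H) = 4 + 3*(10 + 8) = 4 + 3*18 = 4 + 54 = 58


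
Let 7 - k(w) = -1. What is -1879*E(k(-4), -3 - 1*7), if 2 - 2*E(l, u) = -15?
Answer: -31943/2 ≈ -15972.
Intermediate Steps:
k(w) = 8 (k(w) = 7 - 1*(-1) = 7 + 1 = 8)
E(l, u) = 17/2 (E(l, u) = 1 - 1/2*(-15) = 1 + 15/2 = 17/2)
-1879*E(k(-4), -3 - 1*7) = -1879*17/2 = -31943/2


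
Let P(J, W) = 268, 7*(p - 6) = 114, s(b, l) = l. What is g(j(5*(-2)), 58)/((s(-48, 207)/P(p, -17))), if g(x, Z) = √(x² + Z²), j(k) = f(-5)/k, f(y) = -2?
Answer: 268*√84101/1035 ≈ 75.092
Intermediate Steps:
p = 156/7 (p = 6 + (⅐)*114 = 6 + 114/7 = 156/7 ≈ 22.286)
j(k) = -2/k
g(x, Z) = √(Z² + x²)
g(j(5*(-2)), 58)/((s(-48, 207)/P(p, -17))) = √(58² + (-2/(5*(-2)))²)/((207/268)) = √(3364 + (-2/(-10))²)/((207*(1/268))) = √(3364 + (-2*(-⅒))²)/(207/268) = √(3364 + (⅕)²)*(268/207) = √(3364 + 1/25)*(268/207) = √(84101/25)*(268/207) = (√84101/5)*(268/207) = 268*√84101/1035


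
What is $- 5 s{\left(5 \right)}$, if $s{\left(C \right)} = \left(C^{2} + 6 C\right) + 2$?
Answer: $-285$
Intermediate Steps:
$s{\left(C \right)} = 2 + C^{2} + 6 C$
$- 5 s{\left(5 \right)} = - 5 \left(2 + 5^{2} + 6 \cdot 5\right) = - 5 \left(2 + 25 + 30\right) = \left(-5\right) 57 = -285$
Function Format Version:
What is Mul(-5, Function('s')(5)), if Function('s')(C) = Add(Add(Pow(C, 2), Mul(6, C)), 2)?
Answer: -285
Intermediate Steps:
Function('s')(C) = Add(2, Pow(C, 2), Mul(6, C))
Mul(-5, Function('s')(5)) = Mul(-5, Add(2, Pow(5, 2), Mul(6, 5))) = Mul(-5, Add(2, 25, 30)) = Mul(-5, 57) = -285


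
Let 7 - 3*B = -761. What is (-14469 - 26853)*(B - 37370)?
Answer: 1533624708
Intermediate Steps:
B = 256 (B = 7/3 - ⅓*(-761) = 7/3 + 761/3 = 256)
(-14469 - 26853)*(B - 37370) = (-14469 - 26853)*(256 - 37370) = -41322*(-37114) = 1533624708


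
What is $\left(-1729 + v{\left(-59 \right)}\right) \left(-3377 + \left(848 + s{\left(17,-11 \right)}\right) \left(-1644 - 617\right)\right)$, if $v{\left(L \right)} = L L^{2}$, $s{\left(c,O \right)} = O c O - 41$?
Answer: $1341828086148$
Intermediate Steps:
$s{\left(c,O \right)} = -41 + c O^{2}$ ($s{\left(c,O \right)} = c O^{2} - 41 = -41 + c O^{2}$)
$v{\left(L \right)} = L^{3}$
$\left(-1729 + v{\left(-59 \right)}\right) \left(-3377 + \left(848 + s{\left(17,-11 \right)}\right) \left(-1644 - 617\right)\right) = \left(-1729 + \left(-59\right)^{3}\right) \left(-3377 + \left(848 - \left(41 - 17 \left(-11\right)^{2}\right)\right) \left(-1644 - 617\right)\right) = \left(-1729 - 205379\right) \left(-3377 + \left(848 + \left(-41 + 17 \cdot 121\right)\right) \left(-2261\right)\right) = - 207108 \left(-3377 + \left(848 + \left(-41 + 2057\right)\right) \left(-2261\right)\right) = - 207108 \left(-3377 + \left(848 + 2016\right) \left(-2261\right)\right) = - 207108 \left(-3377 + 2864 \left(-2261\right)\right) = - 207108 \left(-3377 - 6475504\right) = \left(-207108\right) \left(-6478881\right) = 1341828086148$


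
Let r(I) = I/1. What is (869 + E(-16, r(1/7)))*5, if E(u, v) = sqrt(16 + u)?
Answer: 4345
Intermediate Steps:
r(I) = I (r(I) = I*1 = I)
(869 + E(-16, r(1/7)))*5 = (869 + sqrt(16 - 16))*5 = (869 + sqrt(0))*5 = (869 + 0)*5 = 869*5 = 4345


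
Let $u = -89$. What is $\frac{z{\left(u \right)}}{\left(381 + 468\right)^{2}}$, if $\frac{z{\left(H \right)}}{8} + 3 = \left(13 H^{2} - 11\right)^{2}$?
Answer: $\frac{84809387528}{720801} \approx 1.1766 \cdot 10^{5}$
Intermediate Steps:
$z{\left(H \right)} = -24 + 8 \left(-11 + 13 H^{2}\right)^{2}$ ($z{\left(H \right)} = -24 + 8 \left(13 H^{2} - 11\right)^{2} = -24 + 8 \left(-11 + 13 H^{2}\right)^{2}$)
$\frac{z{\left(u \right)}}{\left(381 + 468\right)^{2}} = \frac{-24 + 8 \left(-11 + 13 \left(-89\right)^{2}\right)^{2}}{\left(381 + 468\right)^{2}} = \frac{-24 + 8 \left(-11 + 13 \cdot 7921\right)^{2}}{849^{2}} = \frac{-24 + 8 \left(-11 + 102973\right)^{2}}{720801} = \left(-24 + 8 \cdot 102962^{2}\right) \frac{1}{720801} = \left(-24 + 8 \cdot 10601173444\right) \frac{1}{720801} = \left(-24 + 84809387552\right) \frac{1}{720801} = 84809387528 \cdot \frac{1}{720801} = \frac{84809387528}{720801}$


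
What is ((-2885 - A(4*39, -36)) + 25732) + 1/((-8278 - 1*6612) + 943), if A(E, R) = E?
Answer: 316471376/13947 ≈ 22691.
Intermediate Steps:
((-2885 - A(4*39, -36)) + 25732) + 1/((-8278 - 1*6612) + 943) = ((-2885 - 4*39) + 25732) + 1/((-8278 - 1*6612) + 943) = ((-2885 - 1*156) + 25732) + 1/((-8278 - 6612) + 943) = ((-2885 - 156) + 25732) + 1/(-14890 + 943) = (-3041 + 25732) + 1/(-13947) = 22691 - 1/13947 = 316471376/13947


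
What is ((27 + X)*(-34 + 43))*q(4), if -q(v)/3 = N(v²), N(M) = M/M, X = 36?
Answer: -1701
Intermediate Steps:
N(M) = 1
q(v) = -3 (q(v) = -3*1 = -3)
((27 + X)*(-34 + 43))*q(4) = ((27 + 36)*(-34 + 43))*(-3) = (63*9)*(-3) = 567*(-3) = -1701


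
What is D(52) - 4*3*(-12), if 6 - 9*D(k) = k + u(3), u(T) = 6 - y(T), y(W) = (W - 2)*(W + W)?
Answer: 1250/9 ≈ 138.89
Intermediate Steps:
y(W) = 2*W*(-2 + W) (y(W) = (-2 + W)*(2*W) = 2*W*(-2 + W))
u(T) = 6 - 2*T*(-2 + T)
D(k) = ⅔ - k/9 (D(k) = ⅔ - (k + (6 - 2*3*(-2 + 3)))/9 = ⅔ - (k + (6 - 2*3*1))/9 = ⅔ - (k + (6 - 6))/9 = ⅔ - (k + 0)/9 = ⅔ - k/9)
D(52) - 4*3*(-12) = (⅔ - ⅑*52) - 4*3*(-12) = (⅔ - 52/9) - 12*(-12) = -46/9 - 1*(-144) = -46/9 + 144 = 1250/9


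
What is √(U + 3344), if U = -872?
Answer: 2*√618 ≈ 49.719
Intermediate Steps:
√(U + 3344) = √(-872 + 3344) = √2472 = 2*√618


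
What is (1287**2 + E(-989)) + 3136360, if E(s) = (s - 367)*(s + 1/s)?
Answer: 6066342413/989 ≈ 6.1338e+6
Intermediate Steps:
E(s) = (-367 + s)*(s + 1/s)
(1287**2 + E(-989)) + 3136360 = (1287**2 + (1 + (-989)**2 - 367*(-989) - 367/(-989))) + 3136360 = (1656369 + (1 + 978121 + 362963 - 367*(-1/989))) + 3136360 = (1656369 + (1 + 978121 + 362963 + 367/989)) + 3136360 = (1656369 + 1326333432/989) + 3136360 = 2964482373/989 + 3136360 = 6066342413/989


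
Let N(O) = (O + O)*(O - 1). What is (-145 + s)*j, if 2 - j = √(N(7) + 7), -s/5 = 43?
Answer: -720 + 360*√91 ≈ 2714.2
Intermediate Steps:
N(O) = 2*O*(-1 + O) (N(O) = (2*O)*(-1 + O) = 2*O*(-1 + O))
s = -215 (s = -5*43 = -215)
j = 2 - √91 (j = 2 - √(2*7*(-1 + 7) + 7) = 2 - √(2*7*6 + 7) = 2 - √(84 + 7) = 2 - √91 ≈ -7.5394)
(-145 + s)*j = (-145 - 215)*(2 - √91) = -360*(2 - √91) = -720 + 360*√91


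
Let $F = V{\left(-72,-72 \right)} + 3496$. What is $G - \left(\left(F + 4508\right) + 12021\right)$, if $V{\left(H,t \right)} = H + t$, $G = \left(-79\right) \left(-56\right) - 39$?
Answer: $-15496$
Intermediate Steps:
$G = 4385$ ($G = 4424 - 39 = 4385$)
$F = 3352$ ($F = \left(-72 - 72\right) + 3496 = -144 + 3496 = 3352$)
$G - \left(\left(F + 4508\right) + 12021\right) = 4385 - \left(\left(3352 + 4508\right) + 12021\right) = 4385 - \left(7860 + 12021\right) = 4385 - 19881 = -15496$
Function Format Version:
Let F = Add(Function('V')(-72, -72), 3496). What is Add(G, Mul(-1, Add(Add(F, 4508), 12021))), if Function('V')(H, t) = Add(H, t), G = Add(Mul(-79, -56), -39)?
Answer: -15496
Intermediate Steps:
G = 4385 (G = Add(4424, -39) = 4385)
F = 3352 (F = Add(Add(-72, -72), 3496) = Add(-144, 3496) = 3352)
Add(G, Mul(-1, Add(Add(F, 4508), 12021))) = Add(4385, Mul(-1, Add(Add(3352, 4508), 12021))) = Add(4385, Mul(-1, Add(7860, 12021))) = Add(4385, Mul(-1, 19881)) = Add(4385, -19881) = -15496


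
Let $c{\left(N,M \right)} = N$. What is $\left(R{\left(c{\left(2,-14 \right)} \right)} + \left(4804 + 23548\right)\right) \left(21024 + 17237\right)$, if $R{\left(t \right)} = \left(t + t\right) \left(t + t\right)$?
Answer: $1085388048$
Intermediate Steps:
$R{\left(t \right)} = 4 t^{2}$ ($R{\left(t \right)} = 2 t 2 t = 4 t^{2}$)
$\left(R{\left(c{\left(2,-14 \right)} \right)} + \left(4804 + 23548\right)\right) \left(21024 + 17237\right) = \left(4 \cdot 2^{2} + \left(4804 + 23548\right)\right) \left(21024 + 17237\right) = \left(4 \cdot 4 + 28352\right) 38261 = \left(16 + 28352\right) 38261 = 28368 \cdot 38261 = 1085388048$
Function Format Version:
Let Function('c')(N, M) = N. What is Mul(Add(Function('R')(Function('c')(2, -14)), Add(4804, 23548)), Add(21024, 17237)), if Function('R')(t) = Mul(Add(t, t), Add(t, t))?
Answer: 1085388048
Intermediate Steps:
Function('R')(t) = Mul(4, Pow(t, 2)) (Function('R')(t) = Mul(Mul(2, t), Mul(2, t)) = Mul(4, Pow(t, 2)))
Mul(Add(Function('R')(Function('c')(2, -14)), Add(4804, 23548)), Add(21024, 17237)) = Mul(Add(Mul(4, Pow(2, 2)), Add(4804, 23548)), Add(21024, 17237)) = Mul(Add(Mul(4, 4), 28352), 38261) = Mul(Add(16, 28352), 38261) = Mul(28368, 38261) = 1085388048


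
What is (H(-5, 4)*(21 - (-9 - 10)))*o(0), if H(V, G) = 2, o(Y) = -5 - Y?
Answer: -400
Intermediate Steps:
(H(-5, 4)*(21 - (-9 - 10)))*o(0) = (2*(21 - (-9 - 10)))*(-5 - 1*0) = (2*(21 - 1*(-19)))*(-5 + 0) = (2*(21 + 19))*(-5) = (2*40)*(-5) = 80*(-5) = -400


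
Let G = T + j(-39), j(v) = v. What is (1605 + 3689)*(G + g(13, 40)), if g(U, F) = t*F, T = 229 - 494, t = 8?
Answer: 84704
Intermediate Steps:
T = -265
g(U, F) = 8*F
G = -304 (G = -265 - 39 = -304)
(1605 + 3689)*(G + g(13, 40)) = (1605 + 3689)*(-304 + 8*40) = 5294*(-304 + 320) = 5294*16 = 84704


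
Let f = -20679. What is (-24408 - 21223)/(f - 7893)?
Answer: 45631/28572 ≈ 1.5971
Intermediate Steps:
(-24408 - 21223)/(f - 7893) = (-24408 - 21223)/(-20679 - 7893) = -45631/(-28572) = -45631*(-1/28572) = 45631/28572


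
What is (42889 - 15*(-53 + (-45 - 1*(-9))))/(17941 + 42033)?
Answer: 22112/29987 ≈ 0.73739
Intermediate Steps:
(42889 - 15*(-53 + (-45 - 1*(-9))))/(17941 + 42033) = (42889 - 15*(-53 + (-45 + 9)))/59974 = (42889 - 15*(-53 - 36))*(1/59974) = (42889 - 15*(-89))*(1/59974) = (42889 + 1335)*(1/59974) = 44224*(1/59974) = 22112/29987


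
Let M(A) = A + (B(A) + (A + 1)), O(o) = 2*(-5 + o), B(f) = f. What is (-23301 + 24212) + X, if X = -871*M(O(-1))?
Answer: 31396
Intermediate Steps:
O(o) = -10 + 2*o
M(A) = 1 + 3*A (M(A) = A + (A + (A + 1)) = A + (A + (1 + A)) = A + (1 + 2*A) = 1 + 3*A)
X = 30485 (X = -871*(1 + 3*(-10 + 2*(-1))) = -871*(1 + 3*(-10 - 2)) = -871*(1 + 3*(-12)) = -871*(1 - 36) = -871*(-35) = 30485)
(-23301 + 24212) + X = (-23301 + 24212) + 30485 = 911 + 30485 = 31396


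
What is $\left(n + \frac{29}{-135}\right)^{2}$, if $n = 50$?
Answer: $\frac{45171841}{18225} \approx 2478.6$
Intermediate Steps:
$\left(n + \frac{29}{-135}\right)^{2} = \left(50 + \frac{29}{-135}\right)^{2} = \left(50 + 29 \left(- \frac{1}{135}\right)\right)^{2} = \left(50 - \frac{29}{135}\right)^{2} = \left(\frac{6721}{135}\right)^{2} = \frac{45171841}{18225}$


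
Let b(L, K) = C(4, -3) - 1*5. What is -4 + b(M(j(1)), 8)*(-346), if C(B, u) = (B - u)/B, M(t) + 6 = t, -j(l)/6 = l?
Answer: 2241/2 ≈ 1120.5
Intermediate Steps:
j(l) = -6*l
M(t) = -6 + t
C(B, u) = (B - u)/B
b(L, K) = -13/4 (b(L, K) = (4 - 1*(-3))/4 - 1*5 = (4 + 3)/4 - 5 = (¼)*7 - 5 = 7/4 - 5 = -13/4)
-4 + b(M(j(1)), 8)*(-346) = -4 - 13/4*(-346) = -4 + 2249/2 = 2241/2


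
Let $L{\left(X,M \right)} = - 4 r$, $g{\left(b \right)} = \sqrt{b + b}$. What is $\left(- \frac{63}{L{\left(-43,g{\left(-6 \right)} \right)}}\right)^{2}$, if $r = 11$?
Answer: $\frac{3969}{1936} \approx 2.0501$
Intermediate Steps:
$g{\left(b \right)} = \sqrt{2} \sqrt{b}$ ($g{\left(b \right)} = \sqrt{2 b} = \sqrt{2} \sqrt{b}$)
$L{\left(X,M \right)} = -44$ ($L{\left(X,M \right)} = \left(-4\right) 11 = -44$)
$\left(- \frac{63}{L{\left(-43,g{\left(-6 \right)} \right)}}\right)^{2} = \left(- \frac{63}{-44}\right)^{2} = \left(\left(-63\right) \left(- \frac{1}{44}\right)\right)^{2} = \left(\frac{63}{44}\right)^{2} = \frac{3969}{1936}$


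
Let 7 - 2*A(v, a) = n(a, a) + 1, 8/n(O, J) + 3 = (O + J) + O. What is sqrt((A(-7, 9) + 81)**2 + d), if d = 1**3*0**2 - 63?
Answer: sqrt(250741)/6 ≈ 83.457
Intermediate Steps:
n(O, J) = 8/(-3 + J + 2*O) (n(O, J) = 8/(-3 + ((O + J) + O)) = 8/(-3 + ((J + O) + O)) = 8/(-3 + (J + 2*O)) = 8/(-3 + J + 2*O))
A(v, a) = 3 - 4/(-3 + 3*a) (A(v, a) = 7/2 - (8/(-3 + a + 2*a) + 1)/2 = 7/2 - (8/(-3 + 3*a) + 1)/2 = 7/2 - (1 + 8/(-3 + 3*a))/2 = 7/2 + (-1/2 - 4/(-3 + 3*a)) = 3 - 4/(-3 + 3*a))
d = -63 (d = 1*0 - 63 = 0 - 63 = -63)
sqrt((A(-7, 9) + 81)**2 + d) = sqrt(((-13 + 9*9)/(3*(-1 + 9)) + 81)**2 - 63) = sqrt(((1/3)*(-13 + 81)/8 + 81)**2 - 63) = sqrt(((1/3)*(1/8)*68 + 81)**2 - 63) = sqrt((17/6 + 81)**2 - 63) = sqrt((503/6)**2 - 63) = sqrt(253009/36 - 63) = sqrt(250741/36) = sqrt(250741)/6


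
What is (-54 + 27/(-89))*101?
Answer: -488133/89 ≈ -5484.6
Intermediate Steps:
(-54 + 27/(-89))*101 = (-54 + 27*(-1/89))*101 = (-54 - 27/89)*101 = -4833/89*101 = -488133/89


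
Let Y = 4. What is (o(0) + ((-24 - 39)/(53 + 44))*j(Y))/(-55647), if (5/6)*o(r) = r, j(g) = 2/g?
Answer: 7/1199502 ≈ 5.8358e-6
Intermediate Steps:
o(r) = 6*r/5
(o(0) + ((-24 - 39)/(53 + 44))*j(Y))/(-55647) = ((6/5)*0 + ((-24 - 39)/(53 + 44))*(2/4))/(-55647) = (0 + (-63/97)*(2*(¼)))*(-1/55647) = (0 - 63*1/97*(½))*(-1/55647) = (0 - 63/97*½)*(-1/55647) = (0 - 63/194)*(-1/55647) = -63/194*(-1/55647) = 7/1199502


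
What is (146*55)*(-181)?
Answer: -1453430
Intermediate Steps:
(146*55)*(-181) = 8030*(-181) = -1453430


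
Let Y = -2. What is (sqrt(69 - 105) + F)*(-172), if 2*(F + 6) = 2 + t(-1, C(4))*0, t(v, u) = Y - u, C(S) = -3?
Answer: 860 - 1032*I ≈ 860.0 - 1032.0*I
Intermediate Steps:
t(v, u) = -2 - u
F = -5 (F = -6 + (2 + (-2 - 1*(-3))*0)/2 = -6 + (2 + (-2 + 3)*0)/2 = -6 + (2 + 1*0)/2 = -6 + (2 + 0)/2 = -6 + (1/2)*2 = -6 + 1 = -5)
(sqrt(69 - 105) + F)*(-172) = (sqrt(69 - 105) - 5)*(-172) = (sqrt(-36) - 5)*(-172) = (6*I - 5)*(-172) = (-5 + 6*I)*(-172) = 860 - 1032*I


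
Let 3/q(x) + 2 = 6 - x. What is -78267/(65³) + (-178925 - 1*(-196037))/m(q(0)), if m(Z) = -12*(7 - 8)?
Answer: 391536983/274625 ≈ 1425.7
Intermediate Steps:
q(x) = 3/(4 - x) (q(x) = 3/(-2 + (6 - x)) = 3/(4 - x))
m(Z) = 12 (m(Z) = -12*(-1) = 12)
-78267/(65³) + (-178925 - 1*(-196037))/m(q(0)) = -78267/(65³) + (-178925 - 1*(-196037))/12 = -78267/274625 + (-178925 + 196037)*(1/12) = -78267*1/274625 + 17112*(1/12) = -78267/274625 + 1426 = 391536983/274625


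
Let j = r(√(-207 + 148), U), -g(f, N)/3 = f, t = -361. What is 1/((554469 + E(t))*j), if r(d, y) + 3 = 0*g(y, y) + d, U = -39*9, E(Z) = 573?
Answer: -1/12580952 - I*√59/37742856 ≈ -7.9485e-8 - 2.0351e-7*I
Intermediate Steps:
g(f, N) = -3*f
U = -351
r(d, y) = -3 + d (r(d, y) = -3 + (0*(-3*y) + d) = -3 + (0 + d) = -3 + d)
j = -3 + I*√59 (j = -3 + √(-207 + 148) = -3 + √(-59) = -3 + I*√59 ≈ -3.0 + 7.6811*I)
1/((554469 + E(t))*j) = 1/((554469 + 573)*(-3 + I*√59)) = 1/(555042*(-3 + I*√59))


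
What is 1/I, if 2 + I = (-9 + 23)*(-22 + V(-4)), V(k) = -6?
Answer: -1/394 ≈ -0.0025381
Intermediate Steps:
I = -394 (I = -2 + (-9 + 23)*(-22 - 6) = -2 + 14*(-28) = -2 - 392 = -394)
1/I = 1/(-394) = -1/394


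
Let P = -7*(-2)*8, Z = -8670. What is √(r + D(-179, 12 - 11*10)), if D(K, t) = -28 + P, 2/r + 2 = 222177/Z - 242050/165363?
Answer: 6*√450580156205242251526/13901941057 ≈ 9.1614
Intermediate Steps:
r = -955798140/13901941057 (r = 2/(-2 + (222177/(-8670) - 242050/165363)) = 2/(-2 + (222177*(-1/8670) - 242050*1/165363)) = 2/(-2 + (-74059/2890 - 242050/165363)) = 2/(-2 - 12946142917/477899070) = 2/(-13901941057/477899070) = 2*(-477899070/13901941057) = -955798140/13901941057 ≈ -0.068753)
P = 112 (P = 14*8 = 112)
D(K, t) = 84 (D(K, t) = -28 + 112 = 84)
√(r + D(-179, 12 - 11*10)) = √(-955798140/13901941057 + 84) = √(1166807250648/13901941057) = 6*√450580156205242251526/13901941057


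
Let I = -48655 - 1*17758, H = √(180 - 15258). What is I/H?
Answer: 66413*I*√15078/15078 ≈ 540.86*I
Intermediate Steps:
H = I*√15078 (H = √(-15078) = I*√15078 ≈ 122.79*I)
I = -66413 (I = -48655 - 17758 = -66413)
I/H = -66413*(-I*√15078/15078) = -(-66413)*I*√15078/15078 = 66413*I*√15078/15078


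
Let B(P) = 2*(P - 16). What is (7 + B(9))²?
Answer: 49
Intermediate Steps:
B(P) = -32 + 2*P (B(P) = 2*(-16 + P) = -32 + 2*P)
(7 + B(9))² = (7 + (-32 + 2*9))² = (7 + (-32 + 18))² = (7 - 14)² = (-7)² = 49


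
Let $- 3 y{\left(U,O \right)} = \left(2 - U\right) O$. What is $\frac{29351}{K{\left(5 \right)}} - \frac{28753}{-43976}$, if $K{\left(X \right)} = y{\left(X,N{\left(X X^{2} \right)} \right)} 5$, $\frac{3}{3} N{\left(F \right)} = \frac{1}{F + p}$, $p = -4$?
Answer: $\frac{156179632461}{219880} \approx 7.103 \cdot 10^{5}$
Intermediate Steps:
$N{\left(F \right)} = \frac{1}{-4 + F}$ ($N{\left(F \right)} = \frac{1}{F - 4} = \frac{1}{-4 + F}$)
$y{\left(U,O \right)} = - \frac{O \left(2 - U\right)}{3}$ ($y{\left(U,O \right)} = - \frac{\left(2 - U\right) O}{3} = - \frac{O \left(2 - U\right)}{3}$)
$K{\left(X \right)} = \frac{5 \left(-2 + X\right)}{3 \left(-4 + X^{3}\right)}$ ($K{\left(X \right)} = \frac{-2 + X}{3 \left(-4 + X X^{2}\right)} 5 = \frac{-2 + X}{3 \left(-4 + X^{3}\right)} 5 = \frac{5 \left(-2 + X\right)}{3 \left(-4 + X^{3}\right)}$)
$\frac{29351}{K{\left(5 \right)}} - \frac{28753}{-43976} = \frac{29351}{\frac{5}{3} \frac{1}{-4 + 5^{3}} \left(-2 + 5\right)} - \frac{28753}{-43976} = \frac{29351}{\frac{5}{3} \frac{1}{-4 + 125} \cdot 3} - - \frac{28753}{43976} = \frac{29351}{\frac{5}{3} \cdot \frac{1}{121} \cdot 3} + \frac{28753}{43976} = \frac{29351}{\frac{5}{121}} + \frac{28753}{43976} = 29351 \cdot \frac{121}{5} + \frac{28753}{43976} = \frac{3551471}{5} + \frac{28753}{43976} = \frac{156179632461}{219880}$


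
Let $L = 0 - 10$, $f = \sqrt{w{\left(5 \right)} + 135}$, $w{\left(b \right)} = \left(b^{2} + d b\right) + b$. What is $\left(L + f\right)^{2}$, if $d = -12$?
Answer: $\left(10 - \sqrt{105}\right)^{2} \approx 0.060985$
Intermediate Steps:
$w{\left(b \right)} = b^{2} - 11 b$ ($w{\left(b \right)} = \left(b^{2} - 12 b\right) + b = b^{2} - 11 b$)
$f = \sqrt{105}$ ($f = \sqrt{5 \left(-11 + 5\right) + 135} = \sqrt{5 \left(-6\right) + 135} = \sqrt{-30 + 135} = \sqrt{105} \approx 10.247$)
$L = -10$ ($L = 0 - 10 = -10$)
$\left(L + f\right)^{2} = \left(-10 + \sqrt{105}\right)^{2}$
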